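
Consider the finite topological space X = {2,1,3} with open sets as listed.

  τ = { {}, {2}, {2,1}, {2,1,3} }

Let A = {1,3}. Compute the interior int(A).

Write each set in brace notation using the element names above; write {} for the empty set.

{}

U open, U⊆A: {}. int(A) = ⋃ = {}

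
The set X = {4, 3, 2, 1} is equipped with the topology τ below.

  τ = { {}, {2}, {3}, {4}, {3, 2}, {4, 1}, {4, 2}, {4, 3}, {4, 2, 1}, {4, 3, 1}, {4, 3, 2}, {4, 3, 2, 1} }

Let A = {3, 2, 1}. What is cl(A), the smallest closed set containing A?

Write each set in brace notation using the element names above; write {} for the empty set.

X∖A={4}, int(X∖A)={4}, hence cl(A)={3, 2, 1}

{3, 2, 1}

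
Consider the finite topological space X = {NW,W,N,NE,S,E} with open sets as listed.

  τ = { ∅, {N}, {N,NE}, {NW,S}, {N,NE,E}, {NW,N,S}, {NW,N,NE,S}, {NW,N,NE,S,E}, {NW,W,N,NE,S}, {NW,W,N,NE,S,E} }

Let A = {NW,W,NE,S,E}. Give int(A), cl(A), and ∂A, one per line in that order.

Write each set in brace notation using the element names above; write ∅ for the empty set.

interior: largest open inside A is {NW,S} (from ∅, {NW,S})
cl via duality: int({N}) = {N}, so X∖{N} = {NW,W,NE,S,E}
cl∖int = {W,NE,E}

int(A) = {NW,S}
cl(A)  = {NW,W,NE,S,E}
∂A     = {W,NE,E}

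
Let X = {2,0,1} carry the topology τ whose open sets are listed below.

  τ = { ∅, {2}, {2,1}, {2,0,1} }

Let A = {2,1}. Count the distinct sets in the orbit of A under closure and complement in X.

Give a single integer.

4

closure: X∖int(X∖A) = X∖∅ = {2,0,1}
Let k=closure and c=complement:
  1. A     = {2,1}
  2. kA    = {2,0,1}
  3. cA    = {0}
  4. ckA   = ∅
— saturated at 4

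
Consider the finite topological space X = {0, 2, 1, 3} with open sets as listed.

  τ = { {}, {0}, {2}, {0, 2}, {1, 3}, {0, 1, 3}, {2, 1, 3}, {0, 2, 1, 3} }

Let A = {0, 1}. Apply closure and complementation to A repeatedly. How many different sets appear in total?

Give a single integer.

complement {2, 3}; its interior {2}; cl(A) = X∖{2} = {0, 1, 3}
With k = closure, c = complement:
  1. A     = {0, 1}
  2. kA    = {0, 1, 3}
  3. cA    = {2, 3}
  4. ckA   = {2}
  5. kcA   = {2, 1, 3}
  6. ckcA  = {0}
k, c of each give nothing new

6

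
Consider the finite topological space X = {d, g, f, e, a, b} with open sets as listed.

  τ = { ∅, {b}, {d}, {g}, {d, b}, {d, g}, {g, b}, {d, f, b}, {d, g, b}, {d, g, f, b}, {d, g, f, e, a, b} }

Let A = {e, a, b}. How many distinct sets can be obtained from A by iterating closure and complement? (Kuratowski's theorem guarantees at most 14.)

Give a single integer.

6

closure: X∖int(X∖A) = X∖{d, g} = {f, e, a, b}
Let k=closure and c=complement:
  1. A     = {e, a, b}
  2. kA    = {f, e, a, b}
  3. cA    = {d, g, f}
  4. ckA   = {d, g}
  5. kcA   = {d, g, f, e, a}
  6. ckcA  = {b}
— saturated at 6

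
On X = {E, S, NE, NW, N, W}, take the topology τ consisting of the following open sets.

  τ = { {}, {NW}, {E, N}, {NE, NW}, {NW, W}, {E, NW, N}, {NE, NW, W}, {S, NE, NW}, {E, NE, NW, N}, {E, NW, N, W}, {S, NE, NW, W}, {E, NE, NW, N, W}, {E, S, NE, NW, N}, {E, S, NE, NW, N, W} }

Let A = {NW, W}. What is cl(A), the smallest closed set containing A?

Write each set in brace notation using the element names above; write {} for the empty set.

X∖A={E, S, NE, N}, int(X∖A)={E, N}, hence cl(A)={S, NE, NW, W}

{S, NE, NW, W}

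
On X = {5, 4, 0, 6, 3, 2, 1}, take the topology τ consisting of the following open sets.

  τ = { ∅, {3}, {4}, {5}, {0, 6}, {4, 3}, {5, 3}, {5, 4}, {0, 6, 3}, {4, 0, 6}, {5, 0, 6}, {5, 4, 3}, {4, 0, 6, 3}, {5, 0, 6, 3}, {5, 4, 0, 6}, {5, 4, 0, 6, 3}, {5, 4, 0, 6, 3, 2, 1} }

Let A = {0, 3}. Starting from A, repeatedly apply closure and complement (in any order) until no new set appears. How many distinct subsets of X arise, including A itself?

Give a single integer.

10

closure: X∖int(X∖A) = X∖{5, 4} = {0, 6, 3, 2, 1}
Let k=closure and c=complement:
  1. A     = {0, 3}
  2. kA    = {0, 6, 3, 2, 1}
  3. cA    = {5, 4, 6, 2, 1}
  4. ckA   = {5, 4}
  5. kcA   = {5, 4, 0, 6, 2, 1}
  6. kckA  = {5, 4, 2, 1}
  7. ckcA  = {3}
  8. ckckA = {0, 6, 3}
  9. kckcA = {3, 2, 1}
  10. ckckcA = {5, 4, 0, 6}
— saturated at 10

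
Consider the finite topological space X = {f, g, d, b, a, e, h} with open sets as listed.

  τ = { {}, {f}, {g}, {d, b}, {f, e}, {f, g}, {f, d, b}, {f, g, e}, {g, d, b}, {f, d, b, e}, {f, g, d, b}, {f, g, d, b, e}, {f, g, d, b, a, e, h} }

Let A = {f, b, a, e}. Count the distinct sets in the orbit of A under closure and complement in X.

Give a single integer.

10

cl via duality: int({g, d, h}) = {g}, so X∖{g} = {f, d, b, a, e, h}
Write k for closure, c for complement:
  1. A     = {f, b, a, e}
  2. kA    = {f, d, b, a, e, h}
  3. cA    = {g, d, h}
  4. ckA   = {g}
  5. kcA   = {g, d, b, a, h}
  6. kckA  = {g, a, h}
  7. ckcA  = {f, e}
  8. ckckA = {f, d, b, e}
  9. kckcA = {f, a, e, h}
  10. ckckcA = {g, d, b}
applying k or c yields no new set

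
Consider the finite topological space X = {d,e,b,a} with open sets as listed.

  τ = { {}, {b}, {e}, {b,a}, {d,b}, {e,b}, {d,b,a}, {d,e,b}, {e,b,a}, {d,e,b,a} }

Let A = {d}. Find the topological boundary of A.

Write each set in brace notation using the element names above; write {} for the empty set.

{d}

interior: largest open inside A is {} (from {})
cl via duality: int({e,b,a}) = {e,b,a}, so X∖{e,b,a} = {d}
cl∖int = {d}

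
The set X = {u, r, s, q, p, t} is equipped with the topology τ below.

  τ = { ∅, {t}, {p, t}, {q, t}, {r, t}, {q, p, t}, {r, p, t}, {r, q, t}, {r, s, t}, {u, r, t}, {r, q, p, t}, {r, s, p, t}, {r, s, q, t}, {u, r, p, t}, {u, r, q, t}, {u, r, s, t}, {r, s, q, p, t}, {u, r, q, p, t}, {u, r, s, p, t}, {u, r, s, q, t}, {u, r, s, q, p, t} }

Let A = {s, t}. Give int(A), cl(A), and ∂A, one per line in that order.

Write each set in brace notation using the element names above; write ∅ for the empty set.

open subsets of A: ∅, {t}; so int(A) = {t}
closure: X∖int(X∖A) = X∖∅ = {u, r, s, q, p, t}
∂A = {u, r, s, q, p, t} minus {t} = {u, r, s, q, p}

int(A) = {t}
cl(A)  = {u, r, s, q, p, t}
∂A     = {u, r, s, q, p}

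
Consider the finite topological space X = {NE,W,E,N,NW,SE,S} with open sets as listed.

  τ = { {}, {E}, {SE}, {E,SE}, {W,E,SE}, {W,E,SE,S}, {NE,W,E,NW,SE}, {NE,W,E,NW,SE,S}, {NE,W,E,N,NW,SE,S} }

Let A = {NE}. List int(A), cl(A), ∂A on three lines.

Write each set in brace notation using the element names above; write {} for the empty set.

U open, U⊆A: {}. int(A) = ⋃ = {}
X∖A={W,E,N,NW,SE,S}, int(X∖A)={W,E,SE,S}, hence cl(A)={NE,N,NW}
∂A: remove int from cl → {NE,N,NW}

int(A) = {}
cl(A)  = {NE,N,NW}
∂A     = {NE,N,NW}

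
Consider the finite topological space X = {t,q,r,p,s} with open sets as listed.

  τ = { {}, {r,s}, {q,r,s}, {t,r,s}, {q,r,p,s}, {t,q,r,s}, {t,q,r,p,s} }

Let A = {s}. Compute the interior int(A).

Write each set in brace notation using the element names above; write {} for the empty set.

open subsets of A: {}; so int(A) = {}

{}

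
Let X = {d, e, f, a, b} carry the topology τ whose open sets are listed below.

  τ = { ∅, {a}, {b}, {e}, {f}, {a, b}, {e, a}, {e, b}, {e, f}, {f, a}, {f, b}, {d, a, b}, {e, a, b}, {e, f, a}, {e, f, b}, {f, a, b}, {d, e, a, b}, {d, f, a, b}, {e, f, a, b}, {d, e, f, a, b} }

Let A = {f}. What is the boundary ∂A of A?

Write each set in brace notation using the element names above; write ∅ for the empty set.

interior: largest open inside A is {f} (from ∅, {f})
cl via duality: int({d, e, a, b}) = {d, e, a, b}, so X∖{d, e, a, b} = {f}
cl∖int = ∅

∅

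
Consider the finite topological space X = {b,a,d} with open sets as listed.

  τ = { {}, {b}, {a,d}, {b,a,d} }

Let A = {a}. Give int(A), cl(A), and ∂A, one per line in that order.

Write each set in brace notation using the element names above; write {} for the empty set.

int(A) = {}
cl(A)  = {a,d}
∂A     = {a,d}

interior: largest open inside A is {} (from {})
cl via duality: int({b,d}) = {b}, so X∖{b} = {a,d}
cl∖int = {a,d}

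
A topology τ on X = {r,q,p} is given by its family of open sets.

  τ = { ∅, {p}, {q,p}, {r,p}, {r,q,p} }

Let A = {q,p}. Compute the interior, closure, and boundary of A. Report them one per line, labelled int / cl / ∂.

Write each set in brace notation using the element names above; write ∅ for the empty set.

int(A) = {q,p}
cl(A)  = {r,q,p}
∂A     = {r}

open subsets of A: ∅, {p}, {q,p}; so int(A) = {q,p}
closure: X∖int(X∖A) = X∖∅ = {r,q,p}
∂A = {r,q,p} minus {q,p} = {r}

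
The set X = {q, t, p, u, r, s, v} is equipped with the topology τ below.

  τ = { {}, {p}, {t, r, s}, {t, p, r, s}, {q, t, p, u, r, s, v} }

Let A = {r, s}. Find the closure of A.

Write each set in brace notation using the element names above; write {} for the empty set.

cl via duality: int({q, t, p, u, v}) = {p}, so X∖{p} = {q, t, u, r, s, v}

{q, t, u, r, s, v}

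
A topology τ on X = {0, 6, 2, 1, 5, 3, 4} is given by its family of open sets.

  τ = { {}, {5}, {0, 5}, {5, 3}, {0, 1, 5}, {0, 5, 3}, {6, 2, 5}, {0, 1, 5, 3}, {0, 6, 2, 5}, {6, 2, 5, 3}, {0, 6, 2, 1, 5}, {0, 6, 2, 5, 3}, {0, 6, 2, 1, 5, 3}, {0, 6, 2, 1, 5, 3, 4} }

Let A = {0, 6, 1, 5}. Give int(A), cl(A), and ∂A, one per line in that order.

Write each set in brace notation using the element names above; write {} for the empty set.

interior: largest open inside A is {0, 1, 5} (from {}, {5}, {0, 5}, {0, 1, 5})
cl via duality: int({2, 3, 4}) = {}, so X∖{} = {0, 6, 2, 1, 5, 3, 4}
cl∖int = {6, 2, 3, 4}

int(A) = {0, 1, 5}
cl(A)  = {0, 6, 2, 1, 5, 3, 4}
∂A     = {6, 2, 3, 4}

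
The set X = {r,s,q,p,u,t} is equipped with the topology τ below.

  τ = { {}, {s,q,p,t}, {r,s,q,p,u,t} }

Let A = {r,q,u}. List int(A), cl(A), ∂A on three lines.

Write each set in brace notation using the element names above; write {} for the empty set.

interior: largest open inside A is {} (from {})
cl via duality: int({s,p,t}) = {}, so X∖{} = {r,s,q,p,u,t}
cl∖int = {r,s,q,p,u,t}

int(A) = {}
cl(A)  = {r,s,q,p,u,t}
∂A     = {r,s,q,p,u,t}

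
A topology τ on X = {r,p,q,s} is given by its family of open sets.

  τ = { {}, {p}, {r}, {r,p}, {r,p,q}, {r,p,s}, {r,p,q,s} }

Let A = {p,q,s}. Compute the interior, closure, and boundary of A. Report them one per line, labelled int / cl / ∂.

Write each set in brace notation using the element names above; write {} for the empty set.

interior: largest open inside A is {p} (from {}, {p})
cl via duality: int({r}) = {r}, so X∖{r} = {p,q,s}
cl∖int = {q,s}

int(A) = {p}
cl(A)  = {p,q,s}
∂A     = {q,s}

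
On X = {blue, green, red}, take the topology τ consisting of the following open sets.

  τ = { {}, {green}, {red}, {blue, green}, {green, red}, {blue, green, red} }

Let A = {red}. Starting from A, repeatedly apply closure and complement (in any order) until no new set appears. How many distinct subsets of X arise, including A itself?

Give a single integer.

closure: X∖int(X∖A) = X∖{blue, green} = {red}
Let k=closure and c=complement:
  1. A     = {red}
  2. cA    = {blue, green}
— saturated at 2

2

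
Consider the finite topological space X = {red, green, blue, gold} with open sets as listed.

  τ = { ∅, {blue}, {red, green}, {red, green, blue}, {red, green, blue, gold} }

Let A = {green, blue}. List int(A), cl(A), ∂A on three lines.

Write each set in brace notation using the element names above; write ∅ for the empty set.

int(A) = {blue}
cl(A)  = {red, green, blue, gold}
∂A     = {red, green, gold}

opens ⊆ A: ∅, {blue}; union → int = {blue}
complement {red, gold}; its interior ∅; cl(A) = X∖∅ = {red, green, blue, gold}
boundary = {red, green, blue, gold} ∖ {blue} = {red, green, gold}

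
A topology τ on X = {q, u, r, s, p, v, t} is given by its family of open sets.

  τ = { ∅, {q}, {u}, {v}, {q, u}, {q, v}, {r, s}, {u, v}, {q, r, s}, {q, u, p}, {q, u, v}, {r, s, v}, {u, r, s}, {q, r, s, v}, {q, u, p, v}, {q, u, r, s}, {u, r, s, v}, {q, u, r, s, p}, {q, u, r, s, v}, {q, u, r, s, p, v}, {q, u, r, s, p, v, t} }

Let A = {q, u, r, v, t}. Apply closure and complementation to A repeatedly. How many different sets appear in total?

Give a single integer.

X∖A={s, p}, int(X∖A)=∅, hence cl(A)={q, u, r, s, p, v, t}
Orbit (k=closure, c=complement):
  1. A     = {q, u, r, v, t}
  2. kA    = {q, u, r, s, p, v, t}
  3. cA    = {s, p}
  4. ckA   = ∅
  5. kcA   = {r, s, p, t}
  6. ckcA  = {q, u, v}
  7. kckcA = {q, u, p, v, t}
  8. ckckcA = {r, s}
  9. kckckcA = {r, s, t}
  10. ckckckcA = {q, u, p, v}
(closed under both — stop)

10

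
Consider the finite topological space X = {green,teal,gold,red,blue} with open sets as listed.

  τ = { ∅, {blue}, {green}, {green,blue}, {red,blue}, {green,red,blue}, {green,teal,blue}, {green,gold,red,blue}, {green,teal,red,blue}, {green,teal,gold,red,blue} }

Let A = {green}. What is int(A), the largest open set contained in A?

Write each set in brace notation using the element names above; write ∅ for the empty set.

{green}

open subsets of A: ∅, {green}; so int(A) = {green}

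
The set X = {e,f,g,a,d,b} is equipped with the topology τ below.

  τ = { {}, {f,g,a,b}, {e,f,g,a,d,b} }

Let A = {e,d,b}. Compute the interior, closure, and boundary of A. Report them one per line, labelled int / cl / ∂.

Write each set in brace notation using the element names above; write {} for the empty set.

int(A) = {}
cl(A)  = {e,f,g,a,d,b}
∂A     = {e,f,g,a,d,b}

opens ⊆ A: {}; union → int = {}
complement {f,g,a}; its interior {}; cl(A) = X∖{} = {e,f,g,a,d,b}
boundary = {e,f,g,a,d,b} ∖ {} = {e,f,g,a,d,b}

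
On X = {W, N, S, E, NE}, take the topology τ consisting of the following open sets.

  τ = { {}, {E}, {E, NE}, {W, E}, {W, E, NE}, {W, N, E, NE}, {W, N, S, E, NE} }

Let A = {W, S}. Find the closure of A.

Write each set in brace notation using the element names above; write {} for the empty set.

{W, N, S}

closure: X∖int(X∖A) = X∖{E, NE} = {W, N, S}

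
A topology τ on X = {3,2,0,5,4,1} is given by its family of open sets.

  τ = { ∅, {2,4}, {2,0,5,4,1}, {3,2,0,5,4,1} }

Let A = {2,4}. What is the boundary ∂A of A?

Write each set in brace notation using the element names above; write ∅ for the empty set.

{3,0,5,1}

open subsets of A: ∅, {2,4}; so int(A) = {2,4}
closure: X∖int(X∖A) = X∖∅ = {3,2,0,5,4,1}
∂A = {3,2,0,5,4,1} minus {2,4} = {3,0,5,1}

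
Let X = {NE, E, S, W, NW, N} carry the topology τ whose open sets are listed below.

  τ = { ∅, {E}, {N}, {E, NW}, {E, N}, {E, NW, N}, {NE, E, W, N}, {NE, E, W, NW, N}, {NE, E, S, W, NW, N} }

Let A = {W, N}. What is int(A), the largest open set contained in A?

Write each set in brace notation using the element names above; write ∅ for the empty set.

{N}

U open, U⊆A: ∅, {N}. int(A) = ⋃ = {N}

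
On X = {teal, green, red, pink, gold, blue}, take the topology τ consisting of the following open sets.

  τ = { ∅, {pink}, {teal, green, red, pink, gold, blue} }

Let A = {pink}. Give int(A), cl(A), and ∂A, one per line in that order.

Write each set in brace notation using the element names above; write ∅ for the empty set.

int(A) = {pink}
cl(A)  = {teal, green, red, pink, gold, blue}
∂A     = {teal, green, red, gold, blue}

opens ⊆ A: ∅, {pink}; union → int = {pink}
complement {teal, green, red, gold, blue}; its interior ∅; cl(A) = X∖∅ = {teal, green, red, pink, gold, blue}
boundary = {teal, green, red, pink, gold, blue} ∖ {pink} = {teal, green, red, gold, blue}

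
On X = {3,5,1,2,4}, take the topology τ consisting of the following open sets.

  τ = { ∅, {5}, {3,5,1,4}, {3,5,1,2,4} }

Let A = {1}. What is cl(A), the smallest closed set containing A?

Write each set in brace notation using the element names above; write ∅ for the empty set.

X∖A={3,5,2,4}, int(X∖A)={5}, hence cl(A)={3,1,2,4}

{3,1,2,4}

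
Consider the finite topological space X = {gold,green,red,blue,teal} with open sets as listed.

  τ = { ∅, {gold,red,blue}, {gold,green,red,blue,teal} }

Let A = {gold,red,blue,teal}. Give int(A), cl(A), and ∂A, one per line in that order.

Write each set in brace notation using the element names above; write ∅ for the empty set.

int(A) = {gold,red,blue}
cl(A)  = {gold,green,red,blue,teal}
∂A     = {green,teal}

U open, U⊆A: ∅, {gold,red,blue}. int(A) = ⋃ = {gold,red,blue}
X∖A={green}, int(X∖A)=∅, hence cl(A)={gold,green,red,blue,teal}
∂A: remove int from cl → {green,teal}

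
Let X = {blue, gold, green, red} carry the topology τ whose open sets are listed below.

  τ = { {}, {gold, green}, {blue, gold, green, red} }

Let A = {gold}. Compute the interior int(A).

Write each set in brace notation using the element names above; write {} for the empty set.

interior: largest open inside A is {} (from {})

{}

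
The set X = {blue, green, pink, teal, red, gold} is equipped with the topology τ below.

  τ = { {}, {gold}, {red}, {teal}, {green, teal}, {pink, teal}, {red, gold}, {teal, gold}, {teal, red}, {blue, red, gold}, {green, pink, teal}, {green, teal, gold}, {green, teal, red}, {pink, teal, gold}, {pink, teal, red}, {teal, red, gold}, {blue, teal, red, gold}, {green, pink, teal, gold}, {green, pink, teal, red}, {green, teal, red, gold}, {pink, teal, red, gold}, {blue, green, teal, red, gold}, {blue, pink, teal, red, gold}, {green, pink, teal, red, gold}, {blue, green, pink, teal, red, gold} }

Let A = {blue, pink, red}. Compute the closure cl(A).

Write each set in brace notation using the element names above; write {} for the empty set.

complement {green, teal, gold}; its interior {green, teal, gold}; cl(A) = X∖{green, teal, gold} = {blue, pink, red}

{blue, pink, red}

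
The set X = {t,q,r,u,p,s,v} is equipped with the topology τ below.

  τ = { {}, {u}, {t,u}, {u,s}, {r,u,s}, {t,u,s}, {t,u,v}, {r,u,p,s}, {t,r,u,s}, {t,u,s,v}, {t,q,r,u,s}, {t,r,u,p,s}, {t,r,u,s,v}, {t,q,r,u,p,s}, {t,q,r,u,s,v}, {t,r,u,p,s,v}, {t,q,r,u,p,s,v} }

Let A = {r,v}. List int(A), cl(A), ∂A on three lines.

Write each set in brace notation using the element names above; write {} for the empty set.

opens ⊆ A: {}; union → int = {}
complement {t,q,u,p,s}; its interior {t,u,s}; cl(A) = X∖{t,u,s} = {q,r,p,v}
boundary = {q,r,p,v} ∖ {} = {q,r,p,v}

int(A) = {}
cl(A)  = {q,r,p,v}
∂A     = {q,r,p,v}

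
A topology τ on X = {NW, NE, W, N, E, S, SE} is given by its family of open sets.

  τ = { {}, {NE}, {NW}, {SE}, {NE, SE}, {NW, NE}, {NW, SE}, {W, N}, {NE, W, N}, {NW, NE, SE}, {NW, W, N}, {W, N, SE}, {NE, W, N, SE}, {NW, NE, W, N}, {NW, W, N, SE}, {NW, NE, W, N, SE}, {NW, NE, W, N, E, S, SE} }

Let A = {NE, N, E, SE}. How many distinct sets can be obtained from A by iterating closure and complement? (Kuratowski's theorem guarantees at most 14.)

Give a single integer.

complement {NW, W, S}; its interior {NW}; cl(A) = X∖{NW} = {NE, W, N, E, S, SE}
With k = closure, c = complement:
  1. A     = {NE, N, E, SE}
  2. kA    = {NE, W, N, E, S, SE}
  3. cA    = {NW, W, S}
  4. ckA   = {NW}
  5. kcA   = {NW, W, N, E, S}
  6. kckA  = {NW, E, S}
  7. ckcA  = {NE, SE}
  8. ckckA = {NE, W, N, SE}
  9. kckcA = {NE, E, S, SE}
  10. ckckcA = {NW, W, N}
k, c of each give nothing new

10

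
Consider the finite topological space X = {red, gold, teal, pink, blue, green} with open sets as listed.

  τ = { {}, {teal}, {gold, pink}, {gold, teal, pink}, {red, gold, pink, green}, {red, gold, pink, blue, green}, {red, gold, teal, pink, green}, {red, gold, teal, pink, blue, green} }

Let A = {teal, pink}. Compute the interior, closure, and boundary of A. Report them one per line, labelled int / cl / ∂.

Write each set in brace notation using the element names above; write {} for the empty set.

interior: largest open inside A is {teal} (from {}, {teal})
cl via duality: int({red, gold, blue, green}) = {}, so X∖{} = {red, gold, teal, pink, blue, green}
cl∖int = {red, gold, pink, blue, green}

int(A) = {teal}
cl(A)  = {red, gold, teal, pink, blue, green}
∂A     = {red, gold, pink, blue, green}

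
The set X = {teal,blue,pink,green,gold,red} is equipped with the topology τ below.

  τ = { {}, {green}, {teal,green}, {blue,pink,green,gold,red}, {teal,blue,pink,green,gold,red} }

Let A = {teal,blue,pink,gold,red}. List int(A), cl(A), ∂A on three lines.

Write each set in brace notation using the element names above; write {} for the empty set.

int(A) = {}
cl(A)  = {teal,blue,pink,gold,red}
∂A     = {teal,blue,pink,gold,red}

opens ⊆ A: {}; union → int = {}
complement {green}; its interior {green}; cl(A) = X∖{green} = {teal,blue,pink,gold,red}
boundary = {teal,blue,pink,gold,red} ∖ {} = {teal,blue,pink,gold,red}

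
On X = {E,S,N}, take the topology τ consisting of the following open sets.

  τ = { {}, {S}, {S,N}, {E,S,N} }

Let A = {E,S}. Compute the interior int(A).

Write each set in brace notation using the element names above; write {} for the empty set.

U open, U⊆A: {}, {S}. int(A) = ⋃ = {S}

{S}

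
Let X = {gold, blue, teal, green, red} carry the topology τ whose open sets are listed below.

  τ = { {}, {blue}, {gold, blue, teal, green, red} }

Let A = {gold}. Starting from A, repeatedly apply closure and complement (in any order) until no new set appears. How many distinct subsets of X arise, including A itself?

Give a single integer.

cl via duality: int({blue, teal, green, red}) = {blue}, so X∖{blue} = {gold, teal, green, red}
Write k for closure, c for complement:
  1. A     = {gold}
  2. kA    = {gold, teal, green, red}
  3. cA    = {blue, teal, green, red}
  4. ckA   = {blue}
  5. kcA   = {gold, blue, teal, green, red}
  6. ckcA  = {}
applying k or c yields no new set

6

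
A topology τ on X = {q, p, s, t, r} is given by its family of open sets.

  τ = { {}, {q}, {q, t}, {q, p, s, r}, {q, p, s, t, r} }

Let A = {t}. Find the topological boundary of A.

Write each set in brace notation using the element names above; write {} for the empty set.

{t}

open subsets of A: {}; so int(A) = {}
closure: X∖int(X∖A) = X∖{q, p, s, r} = {t}
∂A = {t} minus {} = {t}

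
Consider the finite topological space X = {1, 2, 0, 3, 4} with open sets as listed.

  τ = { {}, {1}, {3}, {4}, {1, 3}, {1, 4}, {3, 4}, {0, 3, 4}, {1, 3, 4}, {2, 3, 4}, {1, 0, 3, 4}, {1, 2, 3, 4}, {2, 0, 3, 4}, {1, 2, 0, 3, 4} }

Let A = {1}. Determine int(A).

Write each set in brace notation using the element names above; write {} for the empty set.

{1}

U open, U⊆A: {}, {1}. int(A) = ⋃ = {1}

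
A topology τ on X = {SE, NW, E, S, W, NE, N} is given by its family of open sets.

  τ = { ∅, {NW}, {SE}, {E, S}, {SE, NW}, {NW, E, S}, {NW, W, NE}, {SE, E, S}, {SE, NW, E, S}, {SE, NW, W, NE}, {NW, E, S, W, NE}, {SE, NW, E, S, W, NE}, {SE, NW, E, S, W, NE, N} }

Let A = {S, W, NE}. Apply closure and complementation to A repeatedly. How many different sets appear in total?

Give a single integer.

cl via duality: int({SE, NW, E, N}) = {SE, NW}, so X∖{SE, NW} = {E, S, W, NE, N}
Write k for closure, c for complement:
  1. A     = {S, W, NE}
  2. kA    = {E, S, W, NE, N}
  3. cA    = {SE, NW, E, N}
  4. ckA   = {SE, NW}
  5. kcA   = {SE, NW, E, S, W, NE, N}
  6. kckA  = {SE, NW, W, NE, N}
  7. ckcA  = ∅
  8. ckckA = {E, S}
  9. kckckA = {E, S, N}
  10. ckckckA = {SE, NW, W, NE}
applying k or c yields no new set

10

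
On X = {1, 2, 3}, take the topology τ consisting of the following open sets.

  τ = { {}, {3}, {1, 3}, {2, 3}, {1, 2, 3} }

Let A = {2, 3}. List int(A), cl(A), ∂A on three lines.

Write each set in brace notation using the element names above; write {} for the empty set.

int(A) = {2, 3}
cl(A)  = {1, 2, 3}
∂A     = {1}

opens ⊆ A: {}, {3}, {2, 3}; union → int = {2, 3}
complement {1}; its interior {}; cl(A) = X∖{} = {1, 2, 3}
boundary = {1, 2, 3} ∖ {2, 3} = {1}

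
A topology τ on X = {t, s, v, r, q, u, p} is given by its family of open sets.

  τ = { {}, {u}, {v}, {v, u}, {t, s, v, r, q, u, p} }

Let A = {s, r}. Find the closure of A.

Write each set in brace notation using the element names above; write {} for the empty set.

complement {t, v, q, u, p}; its interior {v, u}; cl(A) = X∖{v, u} = {t, s, r, q, p}

{t, s, r, q, p}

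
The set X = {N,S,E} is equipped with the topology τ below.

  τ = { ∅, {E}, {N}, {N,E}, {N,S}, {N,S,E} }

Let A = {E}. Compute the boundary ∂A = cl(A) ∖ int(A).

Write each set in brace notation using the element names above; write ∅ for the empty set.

∅

U open, U⊆A: ∅, {E}. int(A) = ⋃ = {E}
X∖A={N,S}, int(X∖A)={N,S}, hence cl(A)={E}
∂A: remove int from cl → ∅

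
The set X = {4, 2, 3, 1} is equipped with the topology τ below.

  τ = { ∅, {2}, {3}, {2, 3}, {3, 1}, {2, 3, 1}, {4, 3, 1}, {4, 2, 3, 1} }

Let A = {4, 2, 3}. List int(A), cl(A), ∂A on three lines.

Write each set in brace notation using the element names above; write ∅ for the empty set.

opens ⊆ A: ∅, {2}, {3}, {2, 3}; union → int = {2, 3}
complement {1}; its interior ∅; cl(A) = X∖∅ = {4, 2, 3, 1}
boundary = {4, 2, 3, 1} ∖ {2, 3} = {4, 1}

int(A) = {2, 3}
cl(A)  = {4, 2, 3, 1}
∂A     = {4, 1}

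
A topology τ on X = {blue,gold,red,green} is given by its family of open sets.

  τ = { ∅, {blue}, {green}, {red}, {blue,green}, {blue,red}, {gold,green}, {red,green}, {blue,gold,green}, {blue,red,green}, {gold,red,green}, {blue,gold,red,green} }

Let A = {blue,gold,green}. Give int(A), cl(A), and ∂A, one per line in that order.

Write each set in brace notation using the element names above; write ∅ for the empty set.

U open, U⊆A: ∅, {green}, {blue}, {gold,green}, {blue,green}, {blue,gold,green}. int(A) = ⋃ = {blue,gold,green}
X∖A={red}, int(X∖A)={red}, hence cl(A)={blue,gold,green}
∂A: remove int from cl → ∅

int(A) = {blue,gold,green}
cl(A)  = {blue,gold,green}
∂A     = ∅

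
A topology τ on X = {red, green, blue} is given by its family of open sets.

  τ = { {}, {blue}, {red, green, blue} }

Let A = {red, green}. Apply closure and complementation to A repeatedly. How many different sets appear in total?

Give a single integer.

complement {blue}; its interior {blue}; cl(A) = X∖{blue} = {red, green}
With k = closure, c = complement:
  1. A     = {red, green}
  2. cA    = {blue}
  3. kcA   = {red, green, blue}
  4. ckcA  = {}
k, c of each give nothing new

4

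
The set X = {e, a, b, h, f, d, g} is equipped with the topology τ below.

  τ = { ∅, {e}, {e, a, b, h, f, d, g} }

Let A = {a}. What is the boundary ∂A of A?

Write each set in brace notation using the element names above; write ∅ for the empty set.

open subsets of A: ∅; so int(A) = ∅
closure: X∖int(X∖A) = X∖{e} = {a, b, h, f, d, g}
∂A = {a, b, h, f, d, g} minus ∅ = {a, b, h, f, d, g}

{a, b, h, f, d, g}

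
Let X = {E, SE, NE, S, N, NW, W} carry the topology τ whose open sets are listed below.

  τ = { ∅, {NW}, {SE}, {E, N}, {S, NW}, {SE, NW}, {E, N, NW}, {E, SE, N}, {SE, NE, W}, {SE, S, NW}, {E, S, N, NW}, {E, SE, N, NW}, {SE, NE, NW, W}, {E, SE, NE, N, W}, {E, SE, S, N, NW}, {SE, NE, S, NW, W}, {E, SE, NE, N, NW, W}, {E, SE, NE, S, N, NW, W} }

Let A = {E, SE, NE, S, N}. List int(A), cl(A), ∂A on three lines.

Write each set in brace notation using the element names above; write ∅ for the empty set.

opens ⊆ A: ∅, {SE}, {E, N}, {E, SE, N}; union → int = {E, SE, N}
complement {NW, W}; its interior {NW}; cl(A) = X∖{NW} = {E, SE, NE, S, N, W}
boundary = {E, SE, NE, S, N, W} ∖ {E, SE, N} = {NE, S, W}

int(A) = {E, SE, N}
cl(A)  = {E, SE, NE, S, N, W}
∂A     = {NE, S, W}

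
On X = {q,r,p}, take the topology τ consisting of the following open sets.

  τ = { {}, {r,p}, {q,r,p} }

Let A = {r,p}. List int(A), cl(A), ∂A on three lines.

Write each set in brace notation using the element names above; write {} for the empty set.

U open, U⊆A: {}, {r,p}. int(A) = ⋃ = {r,p}
X∖A={q}, int(X∖A)={}, hence cl(A)={q,r,p}
∂A: remove int from cl → {q}

int(A) = {r,p}
cl(A)  = {q,r,p}
∂A     = {q}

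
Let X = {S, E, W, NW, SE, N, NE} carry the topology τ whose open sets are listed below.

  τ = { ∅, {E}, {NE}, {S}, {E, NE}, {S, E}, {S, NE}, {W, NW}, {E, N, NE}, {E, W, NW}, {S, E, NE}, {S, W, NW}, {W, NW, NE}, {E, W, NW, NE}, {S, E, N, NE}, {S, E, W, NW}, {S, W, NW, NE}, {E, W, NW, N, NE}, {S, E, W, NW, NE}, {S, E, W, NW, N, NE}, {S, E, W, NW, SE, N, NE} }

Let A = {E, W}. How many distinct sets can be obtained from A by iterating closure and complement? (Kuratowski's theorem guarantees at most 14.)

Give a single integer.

10

complement {S, NW, SE, N, NE}; its interior {S, NE}; cl(A) = X∖{S, NE} = {E, W, NW, SE, N}
With k = closure, c = complement:
  1. A     = {E, W}
  2. kA    = {E, W, NW, SE, N}
  3. cA    = {S, NW, SE, N, NE}
  4. ckA   = {S, NE}
  5. kcA   = {S, W, NW, SE, N, NE}
  6. kckA  = {S, SE, N, NE}
  7. ckcA  = {E}
  8. ckckA = {E, W, NW}
  9. kckcA = {E, SE, N}
  10. ckckcA = {S, W, NW, NE}
k, c of each give nothing new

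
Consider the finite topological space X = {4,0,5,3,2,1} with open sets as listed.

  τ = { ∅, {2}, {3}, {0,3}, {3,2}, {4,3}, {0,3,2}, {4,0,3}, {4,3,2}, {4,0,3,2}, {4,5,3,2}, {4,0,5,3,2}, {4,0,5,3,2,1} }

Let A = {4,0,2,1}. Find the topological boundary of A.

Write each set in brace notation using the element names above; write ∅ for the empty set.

{4,0,5,1}

U open, U⊆A: ∅, {2}. int(A) = ⋃ = {2}
X∖A={5,3}, int(X∖A)={3}, hence cl(A)={4,0,5,2,1}
∂A: remove int from cl → {4,0,5,1}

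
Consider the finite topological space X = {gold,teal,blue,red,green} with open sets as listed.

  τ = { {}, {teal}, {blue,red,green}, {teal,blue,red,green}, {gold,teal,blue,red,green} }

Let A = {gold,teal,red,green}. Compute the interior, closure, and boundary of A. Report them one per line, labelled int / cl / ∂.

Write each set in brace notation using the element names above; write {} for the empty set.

int(A) = {teal}
cl(A)  = {gold,teal,blue,red,green}
∂A     = {gold,blue,red,green}

open subsets of A: {}, {teal}; so int(A) = {teal}
closure: X∖int(X∖A) = X∖{} = {gold,teal,blue,red,green}
∂A = {gold,teal,blue,red,green} minus {teal} = {gold,blue,red,green}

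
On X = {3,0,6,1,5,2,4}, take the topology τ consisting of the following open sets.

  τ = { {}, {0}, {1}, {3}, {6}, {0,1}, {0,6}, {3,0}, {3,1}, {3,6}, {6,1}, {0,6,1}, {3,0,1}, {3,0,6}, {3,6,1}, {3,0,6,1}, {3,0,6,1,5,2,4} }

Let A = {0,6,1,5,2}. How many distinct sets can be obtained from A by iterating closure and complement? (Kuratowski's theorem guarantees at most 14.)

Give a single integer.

6

complement {3,4}; its interior {3}; cl(A) = X∖{3} = {0,6,1,5,2,4}
With k = closure, c = complement:
  1. A     = {0,6,1,5,2}
  2. kA    = {0,6,1,5,2,4}
  3. cA    = {3,4}
  4. ckA   = {3}
  5. kcA   = {3,5,2,4}
  6. ckcA  = {0,6,1}
k, c of each give nothing new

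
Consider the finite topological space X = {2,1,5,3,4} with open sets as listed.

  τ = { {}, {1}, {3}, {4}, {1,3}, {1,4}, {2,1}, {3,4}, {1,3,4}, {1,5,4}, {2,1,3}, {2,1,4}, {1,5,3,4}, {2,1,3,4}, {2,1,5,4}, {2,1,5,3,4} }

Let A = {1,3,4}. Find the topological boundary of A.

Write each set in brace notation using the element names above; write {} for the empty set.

U open, U⊆A: {}, {1}, {4}, {3}, {3,4}, {1,3}, {1,4}, {1,3,4}. int(A) = ⋃ = {1,3,4}
X∖A={2,5}, int(X∖A)={}, hence cl(A)={2,1,5,3,4}
∂A: remove int from cl → {2,5}

{2,5}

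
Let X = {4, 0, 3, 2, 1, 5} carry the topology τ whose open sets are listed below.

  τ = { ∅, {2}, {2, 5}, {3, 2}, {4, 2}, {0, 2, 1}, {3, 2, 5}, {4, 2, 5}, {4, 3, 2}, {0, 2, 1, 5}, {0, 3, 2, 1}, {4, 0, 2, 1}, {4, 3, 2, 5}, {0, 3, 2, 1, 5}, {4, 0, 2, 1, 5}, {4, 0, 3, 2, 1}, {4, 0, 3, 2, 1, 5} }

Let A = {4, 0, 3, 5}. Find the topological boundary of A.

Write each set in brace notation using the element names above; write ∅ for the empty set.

open subsets of A: ∅; so int(A) = ∅
closure: X∖int(X∖A) = X∖{2} = {4, 0, 3, 1, 5}
∂A = {4, 0, 3, 1, 5} minus ∅ = {4, 0, 3, 1, 5}

{4, 0, 3, 1, 5}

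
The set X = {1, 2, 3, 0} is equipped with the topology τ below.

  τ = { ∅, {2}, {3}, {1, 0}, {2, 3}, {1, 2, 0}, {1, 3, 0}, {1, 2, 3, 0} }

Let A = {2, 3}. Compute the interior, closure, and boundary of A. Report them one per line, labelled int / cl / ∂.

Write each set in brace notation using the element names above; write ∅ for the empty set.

int(A) = {2, 3}
cl(A)  = {2, 3}
∂A     = ∅

opens ⊆ A: ∅, {2}, {3}, {2, 3}; union → int = {2, 3}
complement {1, 0}; its interior {1, 0}; cl(A) = X∖{1, 0} = {2, 3}
boundary = {2, 3} ∖ {2, 3} = ∅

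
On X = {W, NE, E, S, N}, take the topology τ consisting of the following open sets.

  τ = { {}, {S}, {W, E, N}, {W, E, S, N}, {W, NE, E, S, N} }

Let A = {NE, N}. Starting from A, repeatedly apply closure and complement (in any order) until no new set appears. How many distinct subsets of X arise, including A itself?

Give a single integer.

8

X∖A={W, E, S}, int(X∖A)={S}, hence cl(A)={W, NE, E, N}
Orbit (k=closure, c=complement):
  1. A     = {NE, N}
  2. kA    = {W, NE, E, N}
  3. cA    = {W, E, S}
  4. ckA   = {S}
  5. kcA   = {W, NE, E, S, N}
  6. kckA  = {NE, S}
  7. ckcA  = {}
  8. ckckA = {W, E, N}
(closed under both — stop)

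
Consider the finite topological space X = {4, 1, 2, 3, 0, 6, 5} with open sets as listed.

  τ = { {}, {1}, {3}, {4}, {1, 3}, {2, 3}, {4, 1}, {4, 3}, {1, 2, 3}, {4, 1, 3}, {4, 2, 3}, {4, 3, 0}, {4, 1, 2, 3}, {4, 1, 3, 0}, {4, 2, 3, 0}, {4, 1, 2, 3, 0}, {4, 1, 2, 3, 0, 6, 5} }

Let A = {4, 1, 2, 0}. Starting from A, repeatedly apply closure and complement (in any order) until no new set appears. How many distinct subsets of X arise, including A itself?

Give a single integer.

8

cl via duality: int({3, 6, 5}) = {3}, so X∖{3} = {4, 1, 2, 0, 6, 5}
Write k for closure, c for complement:
  1. A     = {4, 1, 2, 0}
  2. kA    = {4, 1, 2, 0, 6, 5}
  3. cA    = {3, 6, 5}
  4. ckA   = {3}
  5. kcA   = {2, 3, 0, 6, 5}
  6. ckcA  = {4, 1}
  7. kckcA = {4, 1, 0, 6, 5}
  8. ckckcA = {2, 3}
applying k or c yields no new set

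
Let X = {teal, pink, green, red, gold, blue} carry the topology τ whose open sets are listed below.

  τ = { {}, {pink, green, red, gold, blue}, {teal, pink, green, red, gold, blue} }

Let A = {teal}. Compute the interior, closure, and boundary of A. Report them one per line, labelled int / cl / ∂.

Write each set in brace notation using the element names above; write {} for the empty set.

int(A) = {}
cl(A)  = {teal}
∂A     = {teal}

interior: largest open inside A is {} (from {})
cl via duality: int({pink, green, red, gold, blue}) = {pink, green, red, gold, blue}, so X∖{pink, green, red, gold, blue} = {teal}
cl∖int = {teal}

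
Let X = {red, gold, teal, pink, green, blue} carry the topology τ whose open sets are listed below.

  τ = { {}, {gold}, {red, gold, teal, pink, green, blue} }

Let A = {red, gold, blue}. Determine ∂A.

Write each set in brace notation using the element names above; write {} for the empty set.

{red, teal, pink, green, blue}

open subsets of A: {}, {gold}; so int(A) = {gold}
closure: X∖int(X∖A) = X∖{} = {red, gold, teal, pink, green, blue}
∂A = {red, gold, teal, pink, green, blue} minus {gold} = {red, teal, pink, green, blue}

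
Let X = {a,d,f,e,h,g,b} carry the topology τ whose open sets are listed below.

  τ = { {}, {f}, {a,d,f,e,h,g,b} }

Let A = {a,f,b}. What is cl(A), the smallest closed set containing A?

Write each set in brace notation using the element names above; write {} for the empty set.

{a,d,f,e,h,g,b}

closure: X∖int(X∖A) = X∖{} = {a,d,f,e,h,g,b}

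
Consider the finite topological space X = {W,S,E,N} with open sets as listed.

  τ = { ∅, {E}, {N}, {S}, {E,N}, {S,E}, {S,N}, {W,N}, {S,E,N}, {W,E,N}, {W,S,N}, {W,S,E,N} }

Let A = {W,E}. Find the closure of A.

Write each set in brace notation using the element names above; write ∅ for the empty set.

complement {S,N}; its interior {S,N}; cl(A) = X∖{S,N} = {W,E}

{W,E}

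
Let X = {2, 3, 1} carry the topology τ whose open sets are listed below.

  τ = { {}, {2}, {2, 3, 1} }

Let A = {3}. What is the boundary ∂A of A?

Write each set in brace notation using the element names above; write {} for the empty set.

opens ⊆ A: {}; union → int = {}
complement {2, 1}; its interior {2}; cl(A) = X∖{2} = {3, 1}
boundary = {3, 1} ∖ {} = {3, 1}

{3, 1}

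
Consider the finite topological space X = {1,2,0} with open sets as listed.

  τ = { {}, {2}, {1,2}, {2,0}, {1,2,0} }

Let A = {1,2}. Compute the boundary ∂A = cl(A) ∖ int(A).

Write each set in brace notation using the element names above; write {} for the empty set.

{0}

interior: largest open inside A is {1,2} (from {}, {2}, {1,2})
cl via duality: int({0}) = {}, so X∖{} = {1,2,0}
cl∖int = {0}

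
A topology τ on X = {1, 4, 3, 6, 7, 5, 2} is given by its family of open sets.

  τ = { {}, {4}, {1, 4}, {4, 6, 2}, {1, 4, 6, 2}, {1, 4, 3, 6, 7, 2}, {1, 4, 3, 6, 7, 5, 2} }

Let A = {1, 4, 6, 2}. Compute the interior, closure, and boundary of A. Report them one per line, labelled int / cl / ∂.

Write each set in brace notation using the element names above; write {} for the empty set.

interior: largest open inside A is {1, 4, 6, 2} (from {}, {4}, {1, 4}, {4, 6, 2}, {1, 4, 6, 2})
cl via duality: int({3, 7, 5}) = {}, so X∖{} = {1, 4, 3, 6, 7, 5, 2}
cl∖int = {3, 7, 5}

int(A) = {1, 4, 6, 2}
cl(A)  = {1, 4, 3, 6, 7, 5, 2}
∂A     = {3, 7, 5}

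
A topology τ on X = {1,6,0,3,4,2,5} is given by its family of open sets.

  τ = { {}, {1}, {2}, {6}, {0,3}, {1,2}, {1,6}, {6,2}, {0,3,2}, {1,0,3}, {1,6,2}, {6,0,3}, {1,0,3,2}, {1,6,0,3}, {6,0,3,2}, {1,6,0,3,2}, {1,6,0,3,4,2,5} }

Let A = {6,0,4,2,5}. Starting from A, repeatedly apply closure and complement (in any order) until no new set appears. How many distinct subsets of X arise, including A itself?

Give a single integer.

10

X∖A={1,3}, int(X∖A)={1}, hence cl(A)={6,0,3,4,2,5}
Orbit (k=closure, c=complement):
  1. A     = {6,0,4,2,5}
  2. kA    = {6,0,3,4,2,5}
  3. cA    = {1,3}
  4. ckA   = {1}
  5. kcA   = {1,0,3,4,5}
  6. kckA  = {1,4,5}
  7. ckcA  = {6,2}
  8. ckckA = {6,0,3,2}
  9. kckcA = {6,4,2,5}
  10. ckckcA = {1,0,3}
(closed under both — stop)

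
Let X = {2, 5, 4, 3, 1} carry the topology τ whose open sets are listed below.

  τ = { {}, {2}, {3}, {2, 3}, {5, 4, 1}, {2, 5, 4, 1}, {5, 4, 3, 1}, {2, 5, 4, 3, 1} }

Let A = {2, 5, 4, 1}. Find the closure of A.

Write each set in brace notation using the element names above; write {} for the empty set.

complement {3}; its interior {3}; cl(A) = X∖{3} = {2, 5, 4, 1}

{2, 5, 4, 1}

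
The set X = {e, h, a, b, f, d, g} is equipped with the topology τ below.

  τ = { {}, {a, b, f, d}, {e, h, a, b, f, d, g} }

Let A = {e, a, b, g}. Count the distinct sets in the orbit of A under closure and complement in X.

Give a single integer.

4

cl via duality: int({h, f, d}) = {}, so X∖{} = {e, h, a, b, f, d, g}
Write k for closure, c for complement:
  1. A     = {e, a, b, g}
  2. kA    = {e, h, a, b, f, d, g}
  3. cA    = {h, f, d}
  4. ckA   = {}
applying k or c yields no new set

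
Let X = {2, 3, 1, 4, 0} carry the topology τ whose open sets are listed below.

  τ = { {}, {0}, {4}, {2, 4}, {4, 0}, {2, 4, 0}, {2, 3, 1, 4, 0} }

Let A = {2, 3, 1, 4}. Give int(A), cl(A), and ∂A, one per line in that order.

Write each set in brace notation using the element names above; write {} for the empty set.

int(A) = {2, 4}
cl(A)  = {2, 3, 1, 4}
∂A     = {3, 1}

opens ⊆ A: {}, {4}, {2, 4}; union → int = {2, 4}
complement {0}; its interior {0}; cl(A) = X∖{0} = {2, 3, 1, 4}
boundary = {2, 3, 1, 4} ∖ {2, 4} = {3, 1}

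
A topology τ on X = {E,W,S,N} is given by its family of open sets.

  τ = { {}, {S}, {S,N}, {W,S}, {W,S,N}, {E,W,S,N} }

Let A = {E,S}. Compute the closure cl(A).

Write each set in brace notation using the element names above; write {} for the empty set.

{E,W,S,N}

X∖A={W,N}, int(X∖A)={}, hence cl(A)={E,W,S,N}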